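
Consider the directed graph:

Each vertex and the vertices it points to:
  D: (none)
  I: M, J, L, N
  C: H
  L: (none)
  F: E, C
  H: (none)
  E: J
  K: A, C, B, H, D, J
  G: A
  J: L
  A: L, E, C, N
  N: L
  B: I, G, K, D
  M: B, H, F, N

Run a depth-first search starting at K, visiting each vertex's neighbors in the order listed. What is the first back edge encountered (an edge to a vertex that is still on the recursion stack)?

M->B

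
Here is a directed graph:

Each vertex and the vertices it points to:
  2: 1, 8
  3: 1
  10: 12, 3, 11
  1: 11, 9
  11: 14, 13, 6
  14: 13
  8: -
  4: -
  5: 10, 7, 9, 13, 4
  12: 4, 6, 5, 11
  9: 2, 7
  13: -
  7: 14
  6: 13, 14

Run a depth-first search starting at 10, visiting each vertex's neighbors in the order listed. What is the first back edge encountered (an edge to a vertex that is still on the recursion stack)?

DFS from 10 (visiting each vertex's neighbors in the order listed); mark gray on enter, black on exit:
10 gray
  12 gray
    4 gray
    4 black
    6 gray
      13 gray
      13 black
      14 gray
        14→13: 13 black — skip
      14 black
    6 black
    5 gray
      5→10: 10 is gray → back edge
First back edge: 5 → 10.

5->10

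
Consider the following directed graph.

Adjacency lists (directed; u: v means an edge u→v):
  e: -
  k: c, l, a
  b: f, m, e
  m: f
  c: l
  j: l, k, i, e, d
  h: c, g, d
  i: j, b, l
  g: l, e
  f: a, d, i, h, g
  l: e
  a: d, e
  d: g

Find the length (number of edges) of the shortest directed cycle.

For each vertex v, BFS finds the shortest path from v back to v.
The shortest such closed walk is i → j → i, length 2.

2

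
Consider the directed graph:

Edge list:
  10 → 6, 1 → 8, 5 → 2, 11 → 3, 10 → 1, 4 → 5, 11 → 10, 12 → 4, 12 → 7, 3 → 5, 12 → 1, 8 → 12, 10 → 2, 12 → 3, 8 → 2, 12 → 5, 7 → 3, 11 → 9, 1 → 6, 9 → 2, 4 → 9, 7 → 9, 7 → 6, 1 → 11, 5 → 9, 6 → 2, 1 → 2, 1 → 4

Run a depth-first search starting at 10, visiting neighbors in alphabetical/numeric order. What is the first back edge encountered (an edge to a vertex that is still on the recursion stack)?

12->1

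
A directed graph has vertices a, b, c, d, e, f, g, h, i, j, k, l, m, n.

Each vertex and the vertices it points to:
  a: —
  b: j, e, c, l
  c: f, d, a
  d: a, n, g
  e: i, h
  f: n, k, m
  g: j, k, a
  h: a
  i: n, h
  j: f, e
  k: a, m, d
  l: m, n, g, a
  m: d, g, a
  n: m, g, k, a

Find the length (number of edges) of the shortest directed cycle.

For each vertex v, BFS finds the shortest path from v back to v.
The shortest such closed walk is m → g → k → m, length 3.

3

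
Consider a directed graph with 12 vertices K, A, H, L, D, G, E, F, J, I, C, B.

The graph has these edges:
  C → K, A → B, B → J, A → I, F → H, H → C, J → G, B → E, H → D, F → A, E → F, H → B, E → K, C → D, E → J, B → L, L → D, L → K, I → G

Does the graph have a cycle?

DFS with white/gray/black marking, starting from I:
I gray
  G gray
  G black
I black
K gray
K black
A gray
  A→I: I black — skip
  B gray
    L gray
      D gray
      D black
      L→K: K black — skip
    L black
    J gray
      J→G: G black — skip
    J black
    E gray
      E→K: K black — skip
      E→J: J black — skip
      F gray
        F→A: A is gray → back edge
Back edge found, so a cycle exists: A → B → E → F → A.

Yes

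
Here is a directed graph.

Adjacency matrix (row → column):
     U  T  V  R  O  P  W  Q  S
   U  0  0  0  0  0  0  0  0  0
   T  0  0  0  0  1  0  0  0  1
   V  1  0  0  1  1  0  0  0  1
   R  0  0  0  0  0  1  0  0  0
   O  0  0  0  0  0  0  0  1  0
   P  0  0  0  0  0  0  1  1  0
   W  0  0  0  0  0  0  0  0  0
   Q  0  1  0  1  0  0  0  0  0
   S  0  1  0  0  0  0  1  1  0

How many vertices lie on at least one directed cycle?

A vertex is on a directed cycle iff it belongs to a strongly connected component of size ≥ 2 (or has a self-loop).
The vertices on cycles are {O, P, Q, R, S, T} — 6 in total.

6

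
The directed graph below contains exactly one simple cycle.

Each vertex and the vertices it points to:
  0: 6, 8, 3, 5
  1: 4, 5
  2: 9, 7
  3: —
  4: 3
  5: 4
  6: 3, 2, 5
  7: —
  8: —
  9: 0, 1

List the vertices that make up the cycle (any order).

DFS with gray/black marking from 9:
9 gray
  0 gray
    6 gray
      3 gray
      3 black
      2 gray
        2→9: 9 is gray → back edge
Back edge closes the cycle 9 → 0 → 6 → 2 → 9; its vertices are {0, 2, 6, 9}.

0, 2, 6, 9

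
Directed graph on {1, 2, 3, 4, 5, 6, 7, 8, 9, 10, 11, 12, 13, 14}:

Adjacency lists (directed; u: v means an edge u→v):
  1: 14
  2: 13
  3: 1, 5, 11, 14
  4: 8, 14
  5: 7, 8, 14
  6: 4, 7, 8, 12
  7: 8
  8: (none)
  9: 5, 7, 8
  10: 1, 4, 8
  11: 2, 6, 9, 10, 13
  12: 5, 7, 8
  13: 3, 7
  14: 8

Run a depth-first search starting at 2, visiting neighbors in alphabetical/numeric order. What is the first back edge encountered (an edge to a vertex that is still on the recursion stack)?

11→2

DFS from 2 (visiting neighbors in alphabetical/numeric order); mark gray on enter, black on exit:
2 gray
  13 gray
    3 gray
      1 gray
        14 gray
          8 gray
          8 black
        14 black
      1 black
      5 gray
        7 gray
          7→8: 8 black — skip
        7 black
        5→8: 8 black — skip
        5→14: 14 black — skip
      5 black
      11 gray
        11→2: 2 is gray → back edge
First back edge: 11 → 2.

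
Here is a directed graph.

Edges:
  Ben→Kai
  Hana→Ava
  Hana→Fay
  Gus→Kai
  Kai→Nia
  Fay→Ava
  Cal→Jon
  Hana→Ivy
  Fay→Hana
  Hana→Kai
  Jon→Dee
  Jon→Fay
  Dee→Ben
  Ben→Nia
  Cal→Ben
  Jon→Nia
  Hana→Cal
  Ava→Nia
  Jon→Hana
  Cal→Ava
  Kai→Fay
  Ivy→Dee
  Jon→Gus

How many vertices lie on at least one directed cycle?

A vertex is on a directed cycle iff it belongs to a strongly connected component of size ≥ 2 (or has a self-loop).
The vertices on cycles are {Ben, Cal, Dee, Fay, Gus, Ivy, Jon, Kai, Hana} — 9 in total.

9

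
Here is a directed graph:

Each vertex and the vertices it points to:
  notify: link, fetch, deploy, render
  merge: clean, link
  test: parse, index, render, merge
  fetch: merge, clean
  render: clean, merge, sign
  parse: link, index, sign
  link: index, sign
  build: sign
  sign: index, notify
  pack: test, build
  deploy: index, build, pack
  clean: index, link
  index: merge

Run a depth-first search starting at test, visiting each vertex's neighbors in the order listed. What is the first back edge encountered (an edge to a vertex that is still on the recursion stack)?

DFS from test (visiting each vertex's neighbors in the order listed); mark gray on enter, black on exit:
test gray
  parse gray
    link gray
      index gray
        merge gray
          clean gray
            clean→index: index is gray → back edge
First back edge: clean → index.

clean→index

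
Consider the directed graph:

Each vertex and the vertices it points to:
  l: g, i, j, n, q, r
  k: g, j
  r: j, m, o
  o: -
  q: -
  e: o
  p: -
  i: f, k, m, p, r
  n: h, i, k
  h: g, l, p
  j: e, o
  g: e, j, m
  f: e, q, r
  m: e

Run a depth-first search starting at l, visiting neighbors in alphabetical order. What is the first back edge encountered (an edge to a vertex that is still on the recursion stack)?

DFS from l (visiting neighbors in alphabetical order); mark gray on enter, black on exit:
l gray
  g gray
    e gray
      o gray
      o black
    e black
    j gray
      j→e: e black — skip
      j→o: o black — skip
    j black
    m gray
      m→e: e black — skip
    m black
  g black
  i gray
    f gray
      f→e: e black — skip
      q gray
      q black
      r gray
        r→j: j black — skip
        r→m: m black — skip
        r→o: o black — skip
      r black
    f black
    k gray
      k→g: g black — skip
      k→j: j black — skip
    k black
    i→m: m black — skip
    p gray
    p black
    i→r: r black — skip
  i black
  l→j: j black — skip
  n gray
    h gray
      h→g: g black — skip
      h→l: l is gray → back edge
First back edge: h → l.

h→l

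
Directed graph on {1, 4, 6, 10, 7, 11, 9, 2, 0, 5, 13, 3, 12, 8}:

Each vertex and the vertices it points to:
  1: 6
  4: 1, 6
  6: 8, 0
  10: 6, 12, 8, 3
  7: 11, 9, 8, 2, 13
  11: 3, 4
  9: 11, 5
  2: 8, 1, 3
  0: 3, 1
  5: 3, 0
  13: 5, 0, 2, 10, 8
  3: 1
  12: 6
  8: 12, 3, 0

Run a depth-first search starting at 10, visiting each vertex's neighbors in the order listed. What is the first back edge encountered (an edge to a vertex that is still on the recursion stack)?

DFS from 10 (visiting each vertex's neighbors in the order listed); mark gray on enter, black on exit:
10 gray
  6 gray
    8 gray
      12 gray
        12→6: 6 is gray → back edge
First back edge: 12 → 6.

12->6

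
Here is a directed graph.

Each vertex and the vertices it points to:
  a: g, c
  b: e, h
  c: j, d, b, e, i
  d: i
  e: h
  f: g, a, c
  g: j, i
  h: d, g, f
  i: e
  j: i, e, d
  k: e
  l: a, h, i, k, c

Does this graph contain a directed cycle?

Yes

DFS with white/gray/black marking, starting from j:
j gray
  i gray
    e gray
      h gray
        d gray
          d→i: i is gray → back edge
Back edge found, so a cycle exists: i → e → h → d → i.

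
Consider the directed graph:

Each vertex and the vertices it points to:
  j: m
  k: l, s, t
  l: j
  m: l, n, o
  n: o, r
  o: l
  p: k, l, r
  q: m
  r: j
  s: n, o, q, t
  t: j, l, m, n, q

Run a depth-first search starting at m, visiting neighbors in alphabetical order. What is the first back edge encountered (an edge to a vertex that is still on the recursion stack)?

DFS from m (visiting neighbors in alphabetical order); mark gray on enter, black on exit:
m gray
  l gray
    j gray
      j→m: m is gray → back edge
First back edge: j → m.

j->m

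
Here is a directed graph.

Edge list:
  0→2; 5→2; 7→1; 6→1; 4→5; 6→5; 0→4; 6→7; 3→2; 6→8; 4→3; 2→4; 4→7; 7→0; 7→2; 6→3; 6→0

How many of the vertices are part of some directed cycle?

A vertex is on a directed cycle iff it belongs to a strongly connected component of size ≥ 2 (or has a self-loop).
The vertices on cycles are {0, 2, 3, 4, 5, 7} — 6 in total.

6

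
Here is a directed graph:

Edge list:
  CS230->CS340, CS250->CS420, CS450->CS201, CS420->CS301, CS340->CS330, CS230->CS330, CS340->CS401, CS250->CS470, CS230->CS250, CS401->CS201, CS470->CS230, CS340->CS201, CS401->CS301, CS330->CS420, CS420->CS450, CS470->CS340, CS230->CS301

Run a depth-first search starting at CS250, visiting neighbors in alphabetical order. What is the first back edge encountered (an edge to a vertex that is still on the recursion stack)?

DFS from CS250 (visiting neighbors in alphabetical order); mark gray on enter, black on exit:
CS250 gray
  CS420 gray
    CS301 gray
    CS301 black
    CS450 gray
      CS201 gray
      CS201 black
    CS450 black
  CS420 black
  CS470 gray
    CS230 gray
      CS230→CS250: CS250 is gray → back edge
First back edge: CS230 → CS250.

CS230->CS250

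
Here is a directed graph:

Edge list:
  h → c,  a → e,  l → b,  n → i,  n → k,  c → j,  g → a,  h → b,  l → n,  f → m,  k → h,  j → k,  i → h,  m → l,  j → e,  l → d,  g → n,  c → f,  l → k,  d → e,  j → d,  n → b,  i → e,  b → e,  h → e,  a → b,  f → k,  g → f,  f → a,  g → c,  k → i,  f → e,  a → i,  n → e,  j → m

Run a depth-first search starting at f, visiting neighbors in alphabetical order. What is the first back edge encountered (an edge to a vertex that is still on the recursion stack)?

DFS from f (visiting neighbors in alphabetical order); mark gray on enter, black on exit:
f gray
  a gray
    b gray
      e gray
      e black
    b black
    a→e: e black — skip
    i gray
      i→e: e black — skip
      h gray
        h→b: b black — skip
        c gray
          c→f: f is gray → back edge
First back edge: c → f.

c→f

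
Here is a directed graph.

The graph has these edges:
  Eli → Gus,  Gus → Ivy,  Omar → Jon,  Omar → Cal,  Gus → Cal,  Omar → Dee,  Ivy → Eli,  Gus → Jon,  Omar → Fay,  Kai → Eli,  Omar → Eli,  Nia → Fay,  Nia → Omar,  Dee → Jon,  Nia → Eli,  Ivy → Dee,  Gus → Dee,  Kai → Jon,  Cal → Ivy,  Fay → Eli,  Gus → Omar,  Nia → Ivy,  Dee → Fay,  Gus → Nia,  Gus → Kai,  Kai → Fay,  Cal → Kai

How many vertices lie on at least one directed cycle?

9

A vertex is on a directed cycle iff it belongs to a strongly connected component of size ≥ 2 (or has a self-loop).
The vertices on cycles are {Cal, Dee, Eli, Fay, Gus, Ivy, Kai, Nia, Omar} — 9 in total.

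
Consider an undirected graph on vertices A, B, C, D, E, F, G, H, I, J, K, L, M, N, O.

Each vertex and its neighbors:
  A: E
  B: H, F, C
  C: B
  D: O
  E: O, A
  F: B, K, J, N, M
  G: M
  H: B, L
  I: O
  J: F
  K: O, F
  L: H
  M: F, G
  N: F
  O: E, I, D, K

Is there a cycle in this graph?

No

DFS, tracking each vertex's parent; an edge to a visited non-parent vertex closes a cycle.
Start from O:
visit O (parent –)
  visit E (parent O)
    E–O: parent, skip
    visit A (parent E)
      A–E: parent, skip
  visit I (parent O)
    I–O: parent, skip
  visit D (parent O)
    D–O: parent, skip
  visit K (parent O)
    K–O: parent, skip
    visit F (parent K)
      visit B (parent F)
        visit H (parent B)
          H–B: parent, skip
          visit L (parent H)
            L–H: parent, skip
        B–F: parent, skip
        visit C (parent B)
          C–B: parent, skip
      F–K: parent, skip
      visit J (parent F)
        J–F: parent, skip
      visit N (parent F)
        N–F: parent, skip
      visit M (parent F)
        M–F: parent, skip
        visit G (parent M)
          G–M: parent, skip
No non-parent visited neighbor found — the graph is a forest.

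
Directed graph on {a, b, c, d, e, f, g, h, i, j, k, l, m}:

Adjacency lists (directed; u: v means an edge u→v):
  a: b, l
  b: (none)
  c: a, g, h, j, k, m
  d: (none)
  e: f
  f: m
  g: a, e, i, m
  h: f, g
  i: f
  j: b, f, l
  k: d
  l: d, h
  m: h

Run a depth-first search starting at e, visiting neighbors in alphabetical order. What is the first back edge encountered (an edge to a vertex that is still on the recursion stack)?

DFS from e (visiting neighbors in alphabetical order); mark gray on enter, black on exit:
e gray
  f gray
    m gray
      h gray
        h→f: f is gray → back edge
First back edge: h → f.

h->f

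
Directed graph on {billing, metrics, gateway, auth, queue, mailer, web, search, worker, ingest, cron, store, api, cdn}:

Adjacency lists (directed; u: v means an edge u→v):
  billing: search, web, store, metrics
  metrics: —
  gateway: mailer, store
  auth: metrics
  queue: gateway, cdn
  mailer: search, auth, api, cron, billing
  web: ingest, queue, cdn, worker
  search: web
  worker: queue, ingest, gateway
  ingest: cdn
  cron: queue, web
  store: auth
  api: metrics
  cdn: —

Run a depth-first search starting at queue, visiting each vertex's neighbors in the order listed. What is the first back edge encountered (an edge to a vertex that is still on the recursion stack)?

DFS from queue (visiting each vertex's neighbors in the order listed); mark gray on enter, black on exit:
queue gray
  gateway gray
    mailer gray
      search gray
        web gray
          ingest gray
            cdn gray
            cdn black
          ingest black
          web→queue: queue is gray → back edge
First back edge: web → queue.

web→queue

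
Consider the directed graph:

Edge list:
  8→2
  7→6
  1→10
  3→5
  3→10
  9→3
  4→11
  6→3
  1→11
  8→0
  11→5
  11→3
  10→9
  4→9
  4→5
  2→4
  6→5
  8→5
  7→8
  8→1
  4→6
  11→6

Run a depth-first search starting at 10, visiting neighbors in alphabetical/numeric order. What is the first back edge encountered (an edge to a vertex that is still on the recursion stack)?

3→10

DFS from 10 (visiting neighbors in alphabetical/numeric order); mark gray on enter, black on exit:
10 gray
  9 gray
    3 gray
      5 gray
      5 black
      3→10: 10 is gray → back edge
First back edge: 3 → 10.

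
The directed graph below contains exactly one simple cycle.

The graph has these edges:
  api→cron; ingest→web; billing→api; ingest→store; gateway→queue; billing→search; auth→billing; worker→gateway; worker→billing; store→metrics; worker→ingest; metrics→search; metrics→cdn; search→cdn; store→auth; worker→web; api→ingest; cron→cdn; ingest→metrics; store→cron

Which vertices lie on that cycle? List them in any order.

api, auth, store, ingest, billing

DFS with gray/black marking from ingest:
ingest gray
  store gray
    cron gray
      cdn gray
      cdn black
    cron black
    metrics gray
      metrics→cdn: cdn black — skip
      search gray
        search→cdn: cdn black — skip
      search black
    metrics black
    auth gray
      billing gray
        api gray
          api→ingest: ingest is gray → back edge
Back edge closes the cycle ingest → store → auth → billing → api → ingest; its vertices are {api, auth, store, ingest, billing}.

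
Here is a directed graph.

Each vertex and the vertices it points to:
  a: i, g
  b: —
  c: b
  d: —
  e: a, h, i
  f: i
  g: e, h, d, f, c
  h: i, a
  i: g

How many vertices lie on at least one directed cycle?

A vertex is on a directed cycle iff it belongs to a strongly connected component of size ≥ 2 (or has a self-loop).
The vertices on cycles are {a, e, f, g, h, i} — 6 in total.

6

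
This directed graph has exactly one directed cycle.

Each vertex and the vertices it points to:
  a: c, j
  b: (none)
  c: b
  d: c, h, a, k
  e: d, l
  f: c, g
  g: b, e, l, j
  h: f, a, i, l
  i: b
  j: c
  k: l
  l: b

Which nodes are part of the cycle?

d, e, f, g, h

DFS with gray/black marking from d:
d gray
  c gray
    b gray
    b black
  c black
  h gray
    f gray
      f→c: c black — skip
      g gray
        g→b: b black — skip
        e gray
          e→d: d is gray → back edge
Back edge closes the cycle d → h → f → g → e → d; its vertices are {d, e, f, g, h}.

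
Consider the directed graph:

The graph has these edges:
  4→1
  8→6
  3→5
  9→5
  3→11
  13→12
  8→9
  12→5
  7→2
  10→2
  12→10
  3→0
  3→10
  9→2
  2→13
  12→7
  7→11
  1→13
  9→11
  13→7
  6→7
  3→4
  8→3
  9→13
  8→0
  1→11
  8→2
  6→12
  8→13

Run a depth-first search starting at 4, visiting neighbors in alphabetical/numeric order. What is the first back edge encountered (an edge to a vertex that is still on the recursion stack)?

2->13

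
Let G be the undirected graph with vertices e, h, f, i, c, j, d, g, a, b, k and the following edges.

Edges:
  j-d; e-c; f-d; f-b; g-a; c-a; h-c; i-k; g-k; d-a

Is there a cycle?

No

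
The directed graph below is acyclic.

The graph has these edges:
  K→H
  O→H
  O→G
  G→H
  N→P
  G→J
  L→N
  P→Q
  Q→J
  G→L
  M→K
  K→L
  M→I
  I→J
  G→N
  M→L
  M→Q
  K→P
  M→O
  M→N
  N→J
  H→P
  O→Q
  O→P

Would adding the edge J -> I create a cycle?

Adding J→I creates a cycle iff I can already reach J.
Path from I: I → J.
So I → … → J → I is a cycle.

Yes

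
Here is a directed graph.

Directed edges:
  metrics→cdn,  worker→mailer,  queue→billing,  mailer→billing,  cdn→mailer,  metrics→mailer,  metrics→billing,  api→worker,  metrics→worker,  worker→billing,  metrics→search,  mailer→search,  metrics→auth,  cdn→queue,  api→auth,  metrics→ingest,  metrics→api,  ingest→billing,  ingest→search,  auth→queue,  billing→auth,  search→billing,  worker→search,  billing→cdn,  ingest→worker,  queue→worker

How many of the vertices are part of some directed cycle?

A vertex is on a directed cycle iff it belongs to a strongly connected component of size ≥ 2 (or has a self-loop).
The vertices on cycles are {cdn, auth, queue, mailer, search, worker, billing} — 7 in total.

7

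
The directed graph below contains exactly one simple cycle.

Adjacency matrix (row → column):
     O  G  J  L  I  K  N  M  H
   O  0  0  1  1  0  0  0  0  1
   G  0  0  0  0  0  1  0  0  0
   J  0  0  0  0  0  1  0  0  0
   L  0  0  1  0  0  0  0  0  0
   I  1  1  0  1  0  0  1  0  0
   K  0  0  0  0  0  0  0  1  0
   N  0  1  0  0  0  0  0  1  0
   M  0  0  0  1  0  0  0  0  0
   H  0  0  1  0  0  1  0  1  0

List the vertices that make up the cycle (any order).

DFS with gray/black marking from J:
J gray
  K gray
    M gray
      L gray
        L→J: J is gray → back edge
Back edge closes the cycle J → K → M → L → J; its vertices are {J, K, L, M}.

J, K, L, M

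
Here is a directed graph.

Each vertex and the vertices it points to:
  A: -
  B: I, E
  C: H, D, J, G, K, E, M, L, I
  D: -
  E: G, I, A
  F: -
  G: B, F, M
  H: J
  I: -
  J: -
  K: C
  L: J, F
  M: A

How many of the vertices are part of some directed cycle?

A vertex is on a directed cycle iff it belongs to a strongly connected component of size ≥ 2 (or has a self-loop).
The vertices on cycles are {B, C, E, G, K} — 5 in total.

5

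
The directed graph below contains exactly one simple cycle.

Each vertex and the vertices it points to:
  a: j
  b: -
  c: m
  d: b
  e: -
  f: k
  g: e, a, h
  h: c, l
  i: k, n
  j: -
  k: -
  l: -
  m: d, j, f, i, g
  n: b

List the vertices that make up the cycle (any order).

c, g, h, m

DFS with gray/black marking from c:
c gray
  m gray
    d gray
      b gray
      b black
    d black
    j gray
    j black
    f gray
      k gray
      k black
    f black
    i gray
      i→k: k black — skip
      n gray
        n→b: b black — skip
      n black
    i black
    g gray
      e gray
      e black
      a gray
        a→j: j black — skip
      a black
      h gray
        h→c: c is gray → back edge
Back edge closes the cycle c → m → g → h → c; its vertices are {c, g, h, m}.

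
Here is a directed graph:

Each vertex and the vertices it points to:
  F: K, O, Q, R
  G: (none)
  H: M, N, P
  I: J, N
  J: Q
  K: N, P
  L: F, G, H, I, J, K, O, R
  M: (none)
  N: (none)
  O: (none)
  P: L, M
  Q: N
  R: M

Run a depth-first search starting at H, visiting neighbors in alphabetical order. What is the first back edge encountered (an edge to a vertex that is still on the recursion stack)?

K→P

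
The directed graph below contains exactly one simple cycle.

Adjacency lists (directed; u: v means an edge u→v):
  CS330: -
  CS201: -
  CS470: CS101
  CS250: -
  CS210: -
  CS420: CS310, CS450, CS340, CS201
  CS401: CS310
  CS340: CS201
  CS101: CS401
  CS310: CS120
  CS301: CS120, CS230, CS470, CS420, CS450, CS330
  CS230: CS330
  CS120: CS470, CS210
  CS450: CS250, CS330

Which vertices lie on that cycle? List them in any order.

DFS with gray/black marking from CS120:
CS120 gray
  CS470 gray
    CS101 gray
      CS401 gray
        CS310 gray
          CS310→CS120: CS120 is gray → back edge
Back edge closes the cycle CS120 → CS470 → CS101 → CS401 → CS310 → CS120; its vertices are {CS101, CS120, CS310, CS401, CS470}.

CS101, CS120, CS310, CS401, CS470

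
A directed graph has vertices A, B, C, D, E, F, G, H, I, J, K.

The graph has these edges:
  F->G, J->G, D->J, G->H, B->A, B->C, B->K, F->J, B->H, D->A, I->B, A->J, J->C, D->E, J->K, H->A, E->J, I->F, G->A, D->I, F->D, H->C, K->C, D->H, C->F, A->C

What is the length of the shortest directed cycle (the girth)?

3

For each vertex v, BFS finds the shortest path from v back to v.
The shortest such closed walk is F → J → C → F, length 3.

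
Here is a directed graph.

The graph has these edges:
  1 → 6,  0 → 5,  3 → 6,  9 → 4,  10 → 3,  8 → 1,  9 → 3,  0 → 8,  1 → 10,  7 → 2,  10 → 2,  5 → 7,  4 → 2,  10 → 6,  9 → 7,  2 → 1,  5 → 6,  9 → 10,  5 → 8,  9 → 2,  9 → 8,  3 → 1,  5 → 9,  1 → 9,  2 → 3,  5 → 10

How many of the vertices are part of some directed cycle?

8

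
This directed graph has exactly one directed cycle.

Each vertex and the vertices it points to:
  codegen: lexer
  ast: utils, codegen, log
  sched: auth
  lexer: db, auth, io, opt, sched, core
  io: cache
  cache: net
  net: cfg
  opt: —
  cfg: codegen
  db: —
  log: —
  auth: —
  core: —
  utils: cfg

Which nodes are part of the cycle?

io, cfg, net, cache, lexer, codegen

DFS with gray/black marking from codegen:
codegen gray
  lexer gray
    db gray
    db black
    auth gray
    auth black
    io gray
      cache gray
        net gray
          cfg gray
            cfg→codegen: codegen is gray → back edge
Back edge closes the cycle codegen → lexer → io → cache → net → cfg → codegen; its vertices are {io, cfg, net, cache, lexer, codegen}.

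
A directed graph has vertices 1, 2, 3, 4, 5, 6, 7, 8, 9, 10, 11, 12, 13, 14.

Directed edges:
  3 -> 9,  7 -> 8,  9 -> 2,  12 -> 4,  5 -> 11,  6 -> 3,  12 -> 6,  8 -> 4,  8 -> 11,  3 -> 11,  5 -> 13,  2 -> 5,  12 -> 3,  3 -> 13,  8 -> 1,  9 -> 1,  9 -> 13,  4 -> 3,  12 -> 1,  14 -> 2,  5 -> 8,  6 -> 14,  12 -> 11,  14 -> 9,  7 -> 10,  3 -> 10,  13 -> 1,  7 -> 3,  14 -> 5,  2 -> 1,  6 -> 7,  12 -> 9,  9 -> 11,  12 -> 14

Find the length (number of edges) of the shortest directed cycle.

6

For each vertex v, BFS finds the shortest path from v back to v.
The shortest such closed walk is 4 → 3 → 9 → 2 → 5 → 8 → 4, length 6.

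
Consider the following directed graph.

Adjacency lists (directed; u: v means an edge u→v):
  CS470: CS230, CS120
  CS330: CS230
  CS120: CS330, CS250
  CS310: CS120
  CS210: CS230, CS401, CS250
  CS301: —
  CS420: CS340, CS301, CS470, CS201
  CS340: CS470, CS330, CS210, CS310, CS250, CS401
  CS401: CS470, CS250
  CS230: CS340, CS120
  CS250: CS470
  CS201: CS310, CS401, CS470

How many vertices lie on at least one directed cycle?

9

A vertex is on a directed cycle iff it belongs to a strongly connected component of size ≥ 2 (or has a self-loop).
The vertices on cycles are {CS120, CS210, CS230, CS250, CS310, CS330, CS340, CS401, CS470} — 9 in total.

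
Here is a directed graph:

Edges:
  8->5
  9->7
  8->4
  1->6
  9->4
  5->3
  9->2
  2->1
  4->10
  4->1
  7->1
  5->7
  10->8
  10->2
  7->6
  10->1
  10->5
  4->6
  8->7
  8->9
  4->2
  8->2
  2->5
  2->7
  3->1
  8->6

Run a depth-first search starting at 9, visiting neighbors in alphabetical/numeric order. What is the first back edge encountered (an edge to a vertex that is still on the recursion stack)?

8->4

DFS from 9 (visiting neighbors in alphabetical/numeric order); mark gray on enter, black on exit:
9 gray
  2 gray
    1 gray
      6 gray
      6 black
    1 black
    5 gray
      3 gray
        3→1: 1 black — skip
      3 black
      7 gray
        7→1: 1 black — skip
        7→6: 6 black — skip
      7 black
    5 black
    2→7: 7 black — skip
  2 black
  4 gray
    4→1: 1 black — skip
    4→2: 2 black — skip
    4→6: 6 black — skip
    10 gray
      10→1: 1 black — skip
      10→2: 2 black — skip
      10→5: 5 black — skip
      8 gray
        8→2: 2 black — skip
        8→4: 4 is gray → back edge
First back edge: 8 → 4.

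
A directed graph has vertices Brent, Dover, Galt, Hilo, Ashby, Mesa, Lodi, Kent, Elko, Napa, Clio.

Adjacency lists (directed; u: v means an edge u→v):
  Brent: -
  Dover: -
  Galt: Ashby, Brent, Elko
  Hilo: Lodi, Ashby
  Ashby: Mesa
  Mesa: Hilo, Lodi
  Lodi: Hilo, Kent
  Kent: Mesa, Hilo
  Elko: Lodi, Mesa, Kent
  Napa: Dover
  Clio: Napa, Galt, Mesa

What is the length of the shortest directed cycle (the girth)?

2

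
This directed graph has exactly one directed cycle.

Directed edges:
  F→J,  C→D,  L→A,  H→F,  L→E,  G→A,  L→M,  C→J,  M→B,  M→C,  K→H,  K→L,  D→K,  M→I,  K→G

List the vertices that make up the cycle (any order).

DFS with gray/black marking from K:
K gray
  L gray
    M gray
      I gray
      I black
      B gray
      B black
      C gray
        D gray
          D→K: K is gray → back edge
Back edge closes the cycle K → L → M → C → D → K; its vertices are {C, D, K, L, M}.

C, D, K, L, M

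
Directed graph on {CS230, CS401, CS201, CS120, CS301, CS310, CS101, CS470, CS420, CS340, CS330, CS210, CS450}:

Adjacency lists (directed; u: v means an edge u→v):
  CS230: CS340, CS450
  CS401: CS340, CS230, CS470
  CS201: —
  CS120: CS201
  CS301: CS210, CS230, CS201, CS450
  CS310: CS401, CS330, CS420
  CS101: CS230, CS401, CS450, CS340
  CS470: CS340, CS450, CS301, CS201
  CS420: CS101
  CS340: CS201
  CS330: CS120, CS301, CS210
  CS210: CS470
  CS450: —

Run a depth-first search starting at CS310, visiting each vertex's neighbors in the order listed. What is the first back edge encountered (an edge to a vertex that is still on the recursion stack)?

CS210->CS470

DFS from CS310 (visiting each vertex's neighbors in the order listed); mark gray on enter, black on exit:
CS310 gray
  CS401 gray
    CS340 gray
      CS201 gray
      CS201 black
    CS340 black
    CS230 gray
      CS230→CS340: CS340 black — skip
      CS450 gray
      CS450 black
    CS230 black
    CS470 gray
      CS470→CS340: CS340 black — skip
      CS470→CS450: CS450 black — skip
      CS301 gray
        CS210 gray
          CS210→CS470: CS470 is gray → back edge
First back edge: CS210 → CS470.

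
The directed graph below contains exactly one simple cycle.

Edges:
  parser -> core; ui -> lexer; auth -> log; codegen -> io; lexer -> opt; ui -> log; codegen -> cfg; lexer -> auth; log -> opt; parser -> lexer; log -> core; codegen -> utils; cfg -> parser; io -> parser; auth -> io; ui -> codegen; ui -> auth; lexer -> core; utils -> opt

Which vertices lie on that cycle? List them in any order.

DFS with gray/black marking from lexer:
lexer gray
  auth gray
    log gray
      opt gray
      opt black
      core gray
      core black
    log black
    io gray
      parser gray
        parser→lexer: lexer is gray → back edge
Back edge closes the cycle lexer → auth → io → parser → lexer; its vertices are {io, auth, lexer, parser}.

io, auth, lexer, parser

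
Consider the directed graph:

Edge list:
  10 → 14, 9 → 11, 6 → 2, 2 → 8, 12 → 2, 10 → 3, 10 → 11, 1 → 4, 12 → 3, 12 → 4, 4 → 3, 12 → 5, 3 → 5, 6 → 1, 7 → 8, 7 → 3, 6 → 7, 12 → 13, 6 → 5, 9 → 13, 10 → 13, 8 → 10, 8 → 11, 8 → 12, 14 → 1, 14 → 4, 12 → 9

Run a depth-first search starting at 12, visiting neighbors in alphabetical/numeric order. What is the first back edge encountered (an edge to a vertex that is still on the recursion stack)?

8->12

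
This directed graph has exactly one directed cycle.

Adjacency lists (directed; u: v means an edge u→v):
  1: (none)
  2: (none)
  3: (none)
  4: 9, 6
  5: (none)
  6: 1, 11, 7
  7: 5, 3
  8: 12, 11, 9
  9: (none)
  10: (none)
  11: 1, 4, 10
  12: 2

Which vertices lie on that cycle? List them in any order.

4, 6, 11

DFS with gray/black marking from 11:
11 gray
  1 gray
  1 black
  4 gray
    9 gray
    9 black
    6 gray
      6→1: 1 black — skip
      6→11: 11 is gray → back edge
Back edge closes the cycle 11 → 4 → 6 → 11; its vertices are {4, 6, 11}.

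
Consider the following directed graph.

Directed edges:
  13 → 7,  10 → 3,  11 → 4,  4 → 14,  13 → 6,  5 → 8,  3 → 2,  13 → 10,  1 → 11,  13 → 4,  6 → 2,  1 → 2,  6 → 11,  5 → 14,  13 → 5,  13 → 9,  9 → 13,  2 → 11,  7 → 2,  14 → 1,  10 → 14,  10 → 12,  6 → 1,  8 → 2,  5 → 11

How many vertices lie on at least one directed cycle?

7

A vertex is on a directed cycle iff it belongs to a strongly connected component of size ≥ 2 (or has a self-loop).
The vertices on cycles are {1, 2, 4, 9, 11, 13, 14} — 7 in total.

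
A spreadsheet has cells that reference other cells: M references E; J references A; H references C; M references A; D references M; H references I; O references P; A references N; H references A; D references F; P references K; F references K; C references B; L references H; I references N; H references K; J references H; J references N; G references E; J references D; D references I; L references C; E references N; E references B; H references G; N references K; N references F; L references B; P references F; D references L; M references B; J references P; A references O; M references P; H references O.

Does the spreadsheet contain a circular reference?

No

DFS with white/gray/black marking, starting from D:
D gray
  L gray
    C gray
      B gray
      B black
    C black
    L→B: B black — skip
    H gray
      O gray
        P gray
          K gray
          K black
          F gray
            F→K: K black — skip
          F black
        P black
      O black
      G gray
        E gray
          N gray
            N→K: K black — skip
            N→F: F black — skip
          N black
          E→B: B black — skip
        E black
      G black
      H→K: K black — skip
      I gray
        I→N: N black — skip
      I black
      A gray
        A→N: N black — skip
        A→O: O black — skip
      A black
      H→C: C black — skip
    H black
  L black
  M gray
    M→P: P black — skip
    M→B: B black — skip
    M→E: E black — skip
    M→A: A black — skip
  M black
  D→F: F black — skip
  D→I: I black — skip
D black
J gray
  J→P: P black — skip
  J→A: A black — skip
  J→D: D black — skip
  J→H: H black — skip
  J→N: N black — skip
J black
Every edge goes to a white or black vertex — no back edge, so the graph is acyclic.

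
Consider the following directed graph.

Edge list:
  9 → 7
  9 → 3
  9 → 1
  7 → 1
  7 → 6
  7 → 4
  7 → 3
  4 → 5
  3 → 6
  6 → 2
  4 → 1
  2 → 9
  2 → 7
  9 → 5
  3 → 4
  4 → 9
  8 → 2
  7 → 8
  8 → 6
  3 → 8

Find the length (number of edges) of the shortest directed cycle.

For each vertex v, BFS finds the shortest path from v back to v.
The shortest such closed walk is 2 → 7 → 6 → 2, length 3.

3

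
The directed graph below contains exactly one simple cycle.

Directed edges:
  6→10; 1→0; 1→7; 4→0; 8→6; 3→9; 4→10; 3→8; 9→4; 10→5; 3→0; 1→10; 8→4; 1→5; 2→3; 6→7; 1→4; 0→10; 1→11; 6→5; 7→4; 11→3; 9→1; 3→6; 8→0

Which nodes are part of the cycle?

1, 3, 9, 11

DFS with gray/black marking from 3:
3 gray
  9 gray
    4 gray
      0 gray
        10 gray
          5 gray
          5 black
        10 black
      0 black
      4→10: 10 black — skip
    4 black
    1 gray
      11 gray
        11→3: 3 is gray → back edge
Back edge closes the cycle 3 → 9 → 1 → 11 → 3; its vertices are {1, 3, 9, 11}.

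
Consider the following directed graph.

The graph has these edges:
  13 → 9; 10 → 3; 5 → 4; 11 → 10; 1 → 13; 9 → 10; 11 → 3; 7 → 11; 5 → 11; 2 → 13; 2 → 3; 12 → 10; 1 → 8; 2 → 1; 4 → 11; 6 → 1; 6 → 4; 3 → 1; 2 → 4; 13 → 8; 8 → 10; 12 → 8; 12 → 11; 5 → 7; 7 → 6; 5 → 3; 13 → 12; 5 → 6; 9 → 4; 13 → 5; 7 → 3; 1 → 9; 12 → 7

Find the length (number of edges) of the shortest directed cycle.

For each vertex v, BFS finds the shortest path from v back to v.
The shortest such closed walk is 13 → 5 → 6 → 1 → 13, length 4.

4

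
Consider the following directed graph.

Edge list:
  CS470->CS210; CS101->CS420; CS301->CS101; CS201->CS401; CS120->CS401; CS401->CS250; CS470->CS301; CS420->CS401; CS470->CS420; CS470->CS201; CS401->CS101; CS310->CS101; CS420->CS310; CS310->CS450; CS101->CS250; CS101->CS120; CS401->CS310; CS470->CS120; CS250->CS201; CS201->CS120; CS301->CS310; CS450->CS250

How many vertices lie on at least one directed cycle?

A vertex is on a directed cycle iff it belongs to a strongly connected component of size ≥ 2 (or has a self-loop).
The vertices on cycles are {CS101, CS120, CS201, CS250, CS310, CS401, CS420, CS450} — 8 in total.

8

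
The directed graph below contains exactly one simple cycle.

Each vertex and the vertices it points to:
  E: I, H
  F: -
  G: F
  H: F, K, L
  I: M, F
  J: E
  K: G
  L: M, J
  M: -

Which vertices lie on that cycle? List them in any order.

E, H, J, L

DFS with gray/black marking from E:
E gray
  I gray
    M gray
    M black
    F gray
    F black
  I black
  H gray
    H→F: F black — skip
    K gray
      G gray
        G→F: F black — skip
      G black
    K black
    L gray
      L→M: M black — skip
      J gray
        J→E: E is gray → back edge
Back edge closes the cycle E → H → L → J → E; its vertices are {E, H, J, L}.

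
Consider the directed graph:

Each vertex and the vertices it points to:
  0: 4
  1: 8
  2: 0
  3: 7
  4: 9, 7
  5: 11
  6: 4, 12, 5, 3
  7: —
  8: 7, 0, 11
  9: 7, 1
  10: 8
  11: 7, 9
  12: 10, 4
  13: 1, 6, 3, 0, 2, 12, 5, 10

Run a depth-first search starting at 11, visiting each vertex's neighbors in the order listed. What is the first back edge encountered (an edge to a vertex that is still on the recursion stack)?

4->9

DFS from 11 (visiting each vertex's neighbors in the order listed); mark gray on enter, black on exit:
11 gray
  7 gray
  7 black
  9 gray
    9→7: 7 black — skip
    1 gray
      8 gray
        8→7: 7 black — skip
        0 gray
          4 gray
            4→9: 9 is gray → back edge
First back edge: 4 → 9.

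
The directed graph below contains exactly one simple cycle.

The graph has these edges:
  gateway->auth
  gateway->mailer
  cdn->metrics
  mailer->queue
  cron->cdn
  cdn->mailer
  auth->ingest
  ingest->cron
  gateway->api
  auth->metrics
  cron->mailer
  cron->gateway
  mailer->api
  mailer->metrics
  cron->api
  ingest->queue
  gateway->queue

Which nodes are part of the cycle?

DFS with gray/black marking from ingest:
ingest gray
  cron gray
    mailer gray
      queue gray
      queue black
      api gray
      api black
      metrics gray
      metrics black
    mailer black
    cron→api: api black — skip
    cdn gray
      cdn→metrics: metrics black — skip
      cdn→mailer: mailer black — skip
    cdn black
    gateway gray
      gateway→api: api black — skip
      gateway→queue: queue black — skip
      gateway→mailer: mailer black — skip
      auth gray
        auth→metrics: metrics black — skip
        auth→ingest: ingest is gray → back edge
Back edge closes the cycle ingest → cron → gateway → auth → ingest; its vertices are {auth, cron, ingest, gateway}.

auth, cron, ingest, gateway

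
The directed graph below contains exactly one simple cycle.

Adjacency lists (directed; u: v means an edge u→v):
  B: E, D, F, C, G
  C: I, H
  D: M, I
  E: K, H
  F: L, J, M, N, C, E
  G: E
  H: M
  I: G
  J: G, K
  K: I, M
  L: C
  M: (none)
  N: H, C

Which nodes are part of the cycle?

DFS with gray/black marking from E:
E gray
  K gray
    I gray
      G gray
        G→E: E is gray → back edge
Back edge closes the cycle E → K → I → G → E; its vertices are {E, G, I, K}.

E, G, I, K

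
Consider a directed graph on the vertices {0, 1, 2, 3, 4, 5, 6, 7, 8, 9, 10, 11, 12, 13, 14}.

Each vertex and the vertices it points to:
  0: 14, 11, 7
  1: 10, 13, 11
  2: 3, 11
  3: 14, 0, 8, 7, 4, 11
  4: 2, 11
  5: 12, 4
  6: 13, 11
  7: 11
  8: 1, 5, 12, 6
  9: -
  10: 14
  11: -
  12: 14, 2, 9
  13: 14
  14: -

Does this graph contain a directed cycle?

Yes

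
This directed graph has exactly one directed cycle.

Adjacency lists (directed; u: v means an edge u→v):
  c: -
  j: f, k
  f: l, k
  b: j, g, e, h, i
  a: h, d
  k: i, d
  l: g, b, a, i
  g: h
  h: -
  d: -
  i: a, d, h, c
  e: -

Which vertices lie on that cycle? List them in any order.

DFS with gray/black marking from b:
b gray
  j gray
    f gray
      l gray
        g gray
          h gray
          h black
        g black
        l→b: b is gray → back edge
Back edge closes the cycle b → j → f → l → b; its vertices are {b, f, j, l}.

b, f, j, l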